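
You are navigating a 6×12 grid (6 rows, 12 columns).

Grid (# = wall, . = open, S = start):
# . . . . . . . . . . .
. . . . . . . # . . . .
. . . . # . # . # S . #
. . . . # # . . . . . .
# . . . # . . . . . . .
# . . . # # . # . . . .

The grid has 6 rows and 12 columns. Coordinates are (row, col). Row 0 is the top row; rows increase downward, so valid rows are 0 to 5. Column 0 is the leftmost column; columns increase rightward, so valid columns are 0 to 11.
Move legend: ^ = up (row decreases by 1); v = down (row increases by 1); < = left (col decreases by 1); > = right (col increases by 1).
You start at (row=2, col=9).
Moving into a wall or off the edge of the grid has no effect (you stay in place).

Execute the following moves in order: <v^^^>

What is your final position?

Answer: Final position: (row=0, col=10)

Derivation:
Start: (row=2, col=9)
  < (left): blocked, stay at (row=2, col=9)
  v (down): (row=2, col=9) -> (row=3, col=9)
  ^ (up): (row=3, col=9) -> (row=2, col=9)
  ^ (up): (row=2, col=9) -> (row=1, col=9)
  ^ (up): (row=1, col=9) -> (row=0, col=9)
  > (right): (row=0, col=9) -> (row=0, col=10)
Final: (row=0, col=10)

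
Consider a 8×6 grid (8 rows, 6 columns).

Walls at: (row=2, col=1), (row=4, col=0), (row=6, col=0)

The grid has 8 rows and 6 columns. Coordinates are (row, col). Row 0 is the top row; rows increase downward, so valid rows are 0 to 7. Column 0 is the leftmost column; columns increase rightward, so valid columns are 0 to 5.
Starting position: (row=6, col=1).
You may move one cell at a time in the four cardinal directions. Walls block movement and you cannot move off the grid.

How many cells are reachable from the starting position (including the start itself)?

BFS flood-fill from (row=6, col=1):
  Distance 0: (row=6, col=1)
  Distance 1: (row=5, col=1), (row=6, col=2), (row=7, col=1)
  Distance 2: (row=4, col=1), (row=5, col=0), (row=5, col=2), (row=6, col=3), (row=7, col=0), (row=7, col=2)
  Distance 3: (row=3, col=1), (row=4, col=2), (row=5, col=3), (row=6, col=4), (row=7, col=3)
  Distance 4: (row=3, col=0), (row=3, col=2), (row=4, col=3), (row=5, col=4), (row=6, col=5), (row=7, col=4)
  Distance 5: (row=2, col=0), (row=2, col=2), (row=3, col=3), (row=4, col=4), (row=5, col=5), (row=7, col=5)
  Distance 6: (row=1, col=0), (row=1, col=2), (row=2, col=3), (row=3, col=4), (row=4, col=5)
  Distance 7: (row=0, col=0), (row=0, col=2), (row=1, col=1), (row=1, col=3), (row=2, col=4), (row=3, col=5)
  Distance 8: (row=0, col=1), (row=0, col=3), (row=1, col=4), (row=2, col=5)
  Distance 9: (row=0, col=4), (row=1, col=5)
  Distance 10: (row=0, col=5)
Total reachable: 45 (grid has 45 open cells total)

Answer: Reachable cells: 45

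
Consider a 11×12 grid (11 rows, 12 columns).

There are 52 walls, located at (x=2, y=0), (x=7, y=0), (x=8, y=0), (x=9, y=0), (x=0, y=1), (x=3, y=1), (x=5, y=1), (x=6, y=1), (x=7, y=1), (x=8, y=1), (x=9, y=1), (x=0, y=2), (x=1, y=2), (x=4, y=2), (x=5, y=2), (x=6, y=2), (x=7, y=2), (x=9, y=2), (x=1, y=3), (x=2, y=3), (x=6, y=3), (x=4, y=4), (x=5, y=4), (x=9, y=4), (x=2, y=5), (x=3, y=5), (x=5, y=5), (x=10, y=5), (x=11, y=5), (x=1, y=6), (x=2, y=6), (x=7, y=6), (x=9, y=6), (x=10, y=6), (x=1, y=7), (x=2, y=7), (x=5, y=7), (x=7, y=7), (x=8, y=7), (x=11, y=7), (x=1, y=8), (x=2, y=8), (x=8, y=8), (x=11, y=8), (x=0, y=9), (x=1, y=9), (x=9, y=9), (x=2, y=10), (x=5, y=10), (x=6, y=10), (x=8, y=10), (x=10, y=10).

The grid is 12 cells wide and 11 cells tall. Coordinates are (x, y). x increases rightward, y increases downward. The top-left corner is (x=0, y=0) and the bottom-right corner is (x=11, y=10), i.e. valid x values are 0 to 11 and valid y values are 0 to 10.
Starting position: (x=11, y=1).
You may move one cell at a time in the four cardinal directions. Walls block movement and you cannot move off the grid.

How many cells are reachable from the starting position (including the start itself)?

BFS flood-fill from (x=11, y=1):
  Distance 0: (x=11, y=1)
  Distance 1: (x=11, y=0), (x=10, y=1), (x=11, y=2)
  Distance 2: (x=10, y=0), (x=10, y=2), (x=11, y=3)
  Distance 3: (x=10, y=3), (x=11, y=4)
  Distance 4: (x=9, y=3), (x=10, y=4)
  Distance 5: (x=8, y=3)
  Distance 6: (x=8, y=2), (x=7, y=3), (x=8, y=4)
  Distance 7: (x=7, y=4), (x=8, y=5)
  Distance 8: (x=6, y=4), (x=7, y=5), (x=9, y=5), (x=8, y=6)
  Distance 9: (x=6, y=5)
  Distance 10: (x=6, y=6)
  Distance 11: (x=5, y=6), (x=6, y=7)
  Distance 12: (x=4, y=6), (x=6, y=8)
  Distance 13: (x=4, y=5), (x=3, y=6), (x=4, y=7), (x=5, y=8), (x=7, y=8), (x=6, y=9)
  Distance 14: (x=3, y=7), (x=4, y=8), (x=5, y=9), (x=7, y=9)
  Distance 15: (x=3, y=8), (x=4, y=9), (x=8, y=9), (x=7, y=10)
  Distance 16: (x=3, y=9), (x=4, y=10)
  Distance 17: (x=2, y=9), (x=3, y=10)
Total reachable: 45 (grid has 80 open cells total)

Answer: Reachable cells: 45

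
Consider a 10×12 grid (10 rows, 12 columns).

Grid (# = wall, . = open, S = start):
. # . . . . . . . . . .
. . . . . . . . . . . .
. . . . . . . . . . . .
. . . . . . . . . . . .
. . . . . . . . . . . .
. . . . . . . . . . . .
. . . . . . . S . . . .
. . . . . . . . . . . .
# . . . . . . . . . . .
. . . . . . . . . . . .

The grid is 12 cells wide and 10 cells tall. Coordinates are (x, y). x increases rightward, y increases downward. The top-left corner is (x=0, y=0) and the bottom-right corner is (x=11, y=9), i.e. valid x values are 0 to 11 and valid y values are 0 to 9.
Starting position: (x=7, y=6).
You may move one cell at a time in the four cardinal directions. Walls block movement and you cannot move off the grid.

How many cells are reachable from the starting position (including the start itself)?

Answer: Reachable cells: 118

Derivation:
BFS flood-fill from (x=7, y=6):
  Distance 0: (x=7, y=6)
  Distance 1: (x=7, y=5), (x=6, y=6), (x=8, y=6), (x=7, y=7)
  Distance 2: (x=7, y=4), (x=6, y=5), (x=8, y=5), (x=5, y=6), (x=9, y=6), (x=6, y=7), (x=8, y=7), (x=7, y=8)
  Distance 3: (x=7, y=3), (x=6, y=4), (x=8, y=4), (x=5, y=5), (x=9, y=5), (x=4, y=6), (x=10, y=6), (x=5, y=7), (x=9, y=7), (x=6, y=8), (x=8, y=8), (x=7, y=9)
  Distance 4: (x=7, y=2), (x=6, y=3), (x=8, y=3), (x=5, y=4), (x=9, y=4), (x=4, y=5), (x=10, y=5), (x=3, y=6), (x=11, y=6), (x=4, y=7), (x=10, y=7), (x=5, y=8), (x=9, y=8), (x=6, y=9), (x=8, y=9)
  Distance 5: (x=7, y=1), (x=6, y=2), (x=8, y=2), (x=5, y=3), (x=9, y=3), (x=4, y=4), (x=10, y=4), (x=3, y=5), (x=11, y=5), (x=2, y=6), (x=3, y=7), (x=11, y=7), (x=4, y=8), (x=10, y=8), (x=5, y=9), (x=9, y=9)
  Distance 6: (x=7, y=0), (x=6, y=1), (x=8, y=1), (x=5, y=2), (x=9, y=2), (x=4, y=3), (x=10, y=3), (x=3, y=4), (x=11, y=4), (x=2, y=5), (x=1, y=6), (x=2, y=7), (x=3, y=8), (x=11, y=8), (x=4, y=9), (x=10, y=9)
  Distance 7: (x=6, y=0), (x=8, y=0), (x=5, y=1), (x=9, y=1), (x=4, y=2), (x=10, y=2), (x=3, y=3), (x=11, y=3), (x=2, y=4), (x=1, y=5), (x=0, y=6), (x=1, y=7), (x=2, y=8), (x=3, y=9), (x=11, y=9)
  Distance 8: (x=5, y=0), (x=9, y=0), (x=4, y=1), (x=10, y=1), (x=3, y=2), (x=11, y=2), (x=2, y=3), (x=1, y=4), (x=0, y=5), (x=0, y=7), (x=1, y=8), (x=2, y=9)
  Distance 9: (x=4, y=0), (x=10, y=0), (x=3, y=1), (x=11, y=1), (x=2, y=2), (x=1, y=3), (x=0, y=4), (x=1, y=9)
  Distance 10: (x=3, y=0), (x=11, y=0), (x=2, y=1), (x=1, y=2), (x=0, y=3), (x=0, y=9)
  Distance 11: (x=2, y=0), (x=1, y=1), (x=0, y=2)
  Distance 12: (x=0, y=1)
  Distance 13: (x=0, y=0)
Total reachable: 118 (grid has 118 open cells total)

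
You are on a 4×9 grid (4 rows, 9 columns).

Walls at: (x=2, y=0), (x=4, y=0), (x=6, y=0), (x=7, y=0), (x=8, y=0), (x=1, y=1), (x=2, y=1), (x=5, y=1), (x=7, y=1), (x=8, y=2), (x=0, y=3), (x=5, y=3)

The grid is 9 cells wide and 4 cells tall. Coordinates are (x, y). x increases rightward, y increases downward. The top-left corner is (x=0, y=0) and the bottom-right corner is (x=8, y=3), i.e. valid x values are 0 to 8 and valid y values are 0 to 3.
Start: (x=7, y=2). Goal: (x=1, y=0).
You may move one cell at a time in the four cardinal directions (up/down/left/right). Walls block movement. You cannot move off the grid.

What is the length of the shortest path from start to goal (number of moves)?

Answer: Shortest path length: 10

Derivation:
BFS from (x=7, y=2) until reaching (x=1, y=0):
  Distance 0: (x=7, y=2)
  Distance 1: (x=6, y=2), (x=7, y=3)
  Distance 2: (x=6, y=1), (x=5, y=2), (x=6, y=3), (x=8, y=3)
  Distance 3: (x=4, y=2)
  Distance 4: (x=4, y=1), (x=3, y=2), (x=4, y=3)
  Distance 5: (x=3, y=1), (x=2, y=2), (x=3, y=3)
  Distance 6: (x=3, y=0), (x=1, y=2), (x=2, y=3)
  Distance 7: (x=0, y=2), (x=1, y=3)
  Distance 8: (x=0, y=1)
  Distance 9: (x=0, y=0)
  Distance 10: (x=1, y=0)  <- goal reached here
One shortest path (10 moves): (x=7, y=2) -> (x=6, y=2) -> (x=5, y=2) -> (x=4, y=2) -> (x=3, y=2) -> (x=2, y=2) -> (x=1, y=2) -> (x=0, y=2) -> (x=0, y=1) -> (x=0, y=0) -> (x=1, y=0)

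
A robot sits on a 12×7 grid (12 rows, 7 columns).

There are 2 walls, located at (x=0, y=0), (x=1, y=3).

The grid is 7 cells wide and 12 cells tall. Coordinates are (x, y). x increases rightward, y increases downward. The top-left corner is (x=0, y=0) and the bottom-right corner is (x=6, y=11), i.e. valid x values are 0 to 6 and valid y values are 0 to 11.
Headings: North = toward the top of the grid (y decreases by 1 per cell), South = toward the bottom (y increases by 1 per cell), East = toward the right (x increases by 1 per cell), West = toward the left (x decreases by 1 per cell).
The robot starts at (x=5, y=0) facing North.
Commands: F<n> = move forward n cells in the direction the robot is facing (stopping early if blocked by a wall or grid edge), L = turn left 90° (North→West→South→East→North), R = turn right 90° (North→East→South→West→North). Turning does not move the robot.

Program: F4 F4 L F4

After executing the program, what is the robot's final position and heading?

Start: (x=5, y=0), facing North
  F4: move forward 0/4 (blocked), now at (x=5, y=0)
  F4: move forward 0/4 (blocked), now at (x=5, y=0)
  L: turn left, now facing West
  F4: move forward 4, now at (x=1, y=0)
Final: (x=1, y=0), facing West

Answer: Final position: (x=1, y=0), facing West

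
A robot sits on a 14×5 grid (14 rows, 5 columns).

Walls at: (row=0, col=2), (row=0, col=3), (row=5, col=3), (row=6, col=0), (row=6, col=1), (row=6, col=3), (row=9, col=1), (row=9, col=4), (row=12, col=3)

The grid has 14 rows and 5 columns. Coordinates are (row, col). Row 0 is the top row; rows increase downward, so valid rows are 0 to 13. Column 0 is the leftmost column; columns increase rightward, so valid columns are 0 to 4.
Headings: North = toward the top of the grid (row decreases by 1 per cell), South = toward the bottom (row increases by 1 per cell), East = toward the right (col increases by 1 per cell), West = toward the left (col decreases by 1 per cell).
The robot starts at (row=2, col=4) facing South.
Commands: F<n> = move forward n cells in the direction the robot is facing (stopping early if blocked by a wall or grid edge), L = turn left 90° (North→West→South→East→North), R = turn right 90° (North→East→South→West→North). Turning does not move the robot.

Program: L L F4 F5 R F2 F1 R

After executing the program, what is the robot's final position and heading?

Start: (row=2, col=4), facing South
  L: turn left, now facing East
  L: turn left, now facing North
  F4: move forward 2/4 (blocked), now at (row=0, col=4)
  F5: move forward 0/5 (blocked), now at (row=0, col=4)
  R: turn right, now facing East
  F2: move forward 0/2 (blocked), now at (row=0, col=4)
  F1: move forward 0/1 (blocked), now at (row=0, col=4)
  R: turn right, now facing South
Final: (row=0, col=4), facing South

Answer: Final position: (row=0, col=4), facing South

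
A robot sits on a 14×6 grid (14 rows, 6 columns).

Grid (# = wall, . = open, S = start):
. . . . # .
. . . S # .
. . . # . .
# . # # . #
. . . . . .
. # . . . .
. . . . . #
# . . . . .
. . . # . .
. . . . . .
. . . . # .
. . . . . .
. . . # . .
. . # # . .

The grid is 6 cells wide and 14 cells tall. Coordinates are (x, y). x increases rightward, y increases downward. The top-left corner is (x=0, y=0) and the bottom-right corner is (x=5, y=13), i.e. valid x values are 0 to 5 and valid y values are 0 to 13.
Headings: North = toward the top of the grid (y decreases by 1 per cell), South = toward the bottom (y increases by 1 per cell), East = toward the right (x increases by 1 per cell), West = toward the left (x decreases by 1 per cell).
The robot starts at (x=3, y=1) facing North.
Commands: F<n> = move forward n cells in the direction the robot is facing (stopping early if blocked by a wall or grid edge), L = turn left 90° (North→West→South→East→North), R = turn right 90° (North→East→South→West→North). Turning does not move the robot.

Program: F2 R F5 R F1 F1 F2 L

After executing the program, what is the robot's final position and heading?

Start: (x=3, y=1), facing North
  F2: move forward 1/2 (blocked), now at (x=3, y=0)
  R: turn right, now facing East
  F5: move forward 0/5 (blocked), now at (x=3, y=0)
  R: turn right, now facing South
  F1: move forward 1, now at (x=3, y=1)
  F1: move forward 0/1 (blocked), now at (x=3, y=1)
  F2: move forward 0/2 (blocked), now at (x=3, y=1)
  L: turn left, now facing East
Final: (x=3, y=1), facing East

Answer: Final position: (x=3, y=1), facing East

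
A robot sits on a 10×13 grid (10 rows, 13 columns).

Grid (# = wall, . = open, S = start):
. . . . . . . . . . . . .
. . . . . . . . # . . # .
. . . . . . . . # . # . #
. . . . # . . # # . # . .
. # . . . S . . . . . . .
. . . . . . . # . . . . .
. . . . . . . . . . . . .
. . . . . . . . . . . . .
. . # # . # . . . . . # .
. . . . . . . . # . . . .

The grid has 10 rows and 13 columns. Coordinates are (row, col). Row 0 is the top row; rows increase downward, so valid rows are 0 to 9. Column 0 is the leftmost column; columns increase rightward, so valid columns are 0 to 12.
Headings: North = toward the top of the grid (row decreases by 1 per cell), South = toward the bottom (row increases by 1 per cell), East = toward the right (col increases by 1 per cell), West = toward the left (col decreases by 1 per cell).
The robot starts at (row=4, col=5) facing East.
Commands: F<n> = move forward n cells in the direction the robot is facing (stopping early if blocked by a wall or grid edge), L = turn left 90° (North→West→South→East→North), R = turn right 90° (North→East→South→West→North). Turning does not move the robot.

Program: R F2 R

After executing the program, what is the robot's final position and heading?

Start: (row=4, col=5), facing East
  R: turn right, now facing South
  F2: move forward 2, now at (row=6, col=5)
  R: turn right, now facing West
Final: (row=6, col=5), facing West

Answer: Final position: (row=6, col=5), facing West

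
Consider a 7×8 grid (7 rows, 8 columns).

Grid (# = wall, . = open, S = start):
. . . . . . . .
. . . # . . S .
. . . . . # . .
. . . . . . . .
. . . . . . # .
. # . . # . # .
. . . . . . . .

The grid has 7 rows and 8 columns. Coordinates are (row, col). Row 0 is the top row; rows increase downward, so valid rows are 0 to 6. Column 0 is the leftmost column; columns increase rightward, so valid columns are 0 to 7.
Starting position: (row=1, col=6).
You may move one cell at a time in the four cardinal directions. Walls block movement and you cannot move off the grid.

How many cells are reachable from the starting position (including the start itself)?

Answer: Reachable cells: 50

Derivation:
BFS flood-fill from (row=1, col=6):
  Distance 0: (row=1, col=6)
  Distance 1: (row=0, col=6), (row=1, col=5), (row=1, col=7), (row=2, col=6)
  Distance 2: (row=0, col=5), (row=0, col=7), (row=1, col=4), (row=2, col=7), (row=3, col=6)
  Distance 3: (row=0, col=4), (row=2, col=4), (row=3, col=5), (row=3, col=7)
  Distance 4: (row=0, col=3), (row=2, col=3), (row=3, col=4), (row=4, col=5), (row=4, col=7)
  Distance 5: (row=0, col=2), (row=2, col=2), (row=3, col=3), (row=4, col=4), (row=5, col=5), (row=5, col=7)
  Distance 6: (row=0, col=1), (row=1, col=2), (row=2, col=1), (row=3, col=2), (row=4, col=3), (row=6, col=5), (row=6, col=7)
  Distance 7: (row=0, col=0), (row=1, col=1), (row=2, col=0), (row=3, col=1), (row=4, col=2), (row=5, col=3), (row=6, col=4), (row=6, col=6)
  Distance 8: (row=1, col=0), (row=3, col=0), (row=4, col=1), (row=5, col=2), (row=6, col=3)
  Distance 9: (row=4, col=0), (row=6, col=2)
  Distance 10: (row=5, col=0), (row=6, col=1)
  Distance 11: (row=6, col=0)
Total reachable: 50 (grid has 50 open cells total)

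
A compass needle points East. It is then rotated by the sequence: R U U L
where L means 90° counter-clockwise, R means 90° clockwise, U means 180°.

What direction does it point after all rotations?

Answer: Final heading: East

Derivation:
Start: East
  R (right (90° clockwise)) -> South
  U (U-turn (180°)) -> North
  U (U-turn (180°)) -> South
  L (left (90° counter-clockwise)) -> East
Final: East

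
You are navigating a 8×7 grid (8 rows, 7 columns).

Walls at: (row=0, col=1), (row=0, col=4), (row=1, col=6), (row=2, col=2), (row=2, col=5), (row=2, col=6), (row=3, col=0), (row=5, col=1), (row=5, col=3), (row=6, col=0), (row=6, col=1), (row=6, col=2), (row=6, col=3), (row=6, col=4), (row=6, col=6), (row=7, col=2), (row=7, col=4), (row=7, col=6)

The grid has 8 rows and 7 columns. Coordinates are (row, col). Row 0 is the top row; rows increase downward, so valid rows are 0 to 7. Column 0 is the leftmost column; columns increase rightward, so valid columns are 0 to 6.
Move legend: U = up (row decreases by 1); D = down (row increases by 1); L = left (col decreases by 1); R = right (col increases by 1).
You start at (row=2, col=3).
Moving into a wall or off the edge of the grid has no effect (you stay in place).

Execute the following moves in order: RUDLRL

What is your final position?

Answer: Final position: (row=2, col=3)

Derivation:
Start: (row=2, col=3)
  R (right): (row=2, col=3) -> (row=2, col=4)
  U (up): (row=2, col=4) -> (row=1, col=4)
  D (down): (row=1, col=4) -> (row=2, col=4)
  L (left): (row=2, col=4) -> (row=2, col=3)
  R (right): (row=2, col=3) -> (row=2, col=4)
  L (left): (row=2, col=4) -> (row=2, col=3)
Final: (row=2, col=3)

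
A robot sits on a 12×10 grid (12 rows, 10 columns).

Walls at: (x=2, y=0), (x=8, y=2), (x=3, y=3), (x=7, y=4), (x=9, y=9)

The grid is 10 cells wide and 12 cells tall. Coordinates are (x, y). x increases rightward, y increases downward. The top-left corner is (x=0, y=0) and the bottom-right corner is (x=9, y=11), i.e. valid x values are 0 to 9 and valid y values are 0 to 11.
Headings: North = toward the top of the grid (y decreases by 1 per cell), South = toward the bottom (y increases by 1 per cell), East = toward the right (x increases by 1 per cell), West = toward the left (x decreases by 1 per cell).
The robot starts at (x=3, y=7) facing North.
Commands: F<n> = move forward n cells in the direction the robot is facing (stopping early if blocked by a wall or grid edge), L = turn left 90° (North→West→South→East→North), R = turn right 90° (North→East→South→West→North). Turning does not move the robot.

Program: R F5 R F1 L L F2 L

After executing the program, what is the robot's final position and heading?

Answer: Final position: (x=8, y=6), facing West

Derivation:
Start: (x=3, y=7), facing North
  R: turn right, now facing East
  F5: move forward 5, now at (x=8, y=7)
  R: turn right, now facing South
  F1: move forward 1, now at (x=8, y=8)
  L: turn left, now facing East
  L: turn left, now facing North
  F2: move forward 2, now at (x=8, y=6)
  L: turn left, now facing West
Final: (x=8, y=6), facing West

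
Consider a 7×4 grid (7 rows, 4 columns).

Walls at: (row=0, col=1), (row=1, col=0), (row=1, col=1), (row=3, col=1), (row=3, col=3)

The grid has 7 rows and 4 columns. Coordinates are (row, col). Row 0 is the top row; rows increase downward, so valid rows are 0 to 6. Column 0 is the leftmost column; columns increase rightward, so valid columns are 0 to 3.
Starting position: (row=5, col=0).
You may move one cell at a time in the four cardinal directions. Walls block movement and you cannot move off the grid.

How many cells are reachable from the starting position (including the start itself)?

BFS flood-fill from (row=5, col=0):
  Distance 0: (row=5, col=0)
  Distance 1: (row=4, col=0), (row=5, col=1), (row=6, col=0)
  Distance 2: (row=3, col=0), (row=4, col=1), (row=5, col=2), (row=6, col=1)
  Distance 3: (row=2, col=0), (row=4, col=2), (row=5, col=3), (row=6, col=2)
  Distance 4: (row=2, col=1), (row=3, col=2), (row=4, col=3), (row=6, col=3)
  Distance 5: (row=2, col=2)
  Distance 6: (row=1, col=2), (row=2, col=3)
  Distance 7: (row=0, col=2), (row=1, col=3)
  Distance 8: (row=0, col=3)
Total reachable: 22 (grid has 23 open cells total)

Answer: Reachable cells: 22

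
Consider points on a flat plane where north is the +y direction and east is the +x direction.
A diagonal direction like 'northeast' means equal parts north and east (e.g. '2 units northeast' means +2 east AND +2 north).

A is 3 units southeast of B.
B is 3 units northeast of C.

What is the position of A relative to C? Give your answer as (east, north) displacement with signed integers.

Place C at the origin (east=0, north=0).
  B is 3 units northeast of C: delta (east=+3, north=+3); B at (east=3, north=3).
  A is 3 units southeast of B: delta (east=+3, north=-3); A at (east=6, north=0).
Therefore A relative to C: (east=6, north=0).

Answer: A is at (east=6, north=0) relative to C.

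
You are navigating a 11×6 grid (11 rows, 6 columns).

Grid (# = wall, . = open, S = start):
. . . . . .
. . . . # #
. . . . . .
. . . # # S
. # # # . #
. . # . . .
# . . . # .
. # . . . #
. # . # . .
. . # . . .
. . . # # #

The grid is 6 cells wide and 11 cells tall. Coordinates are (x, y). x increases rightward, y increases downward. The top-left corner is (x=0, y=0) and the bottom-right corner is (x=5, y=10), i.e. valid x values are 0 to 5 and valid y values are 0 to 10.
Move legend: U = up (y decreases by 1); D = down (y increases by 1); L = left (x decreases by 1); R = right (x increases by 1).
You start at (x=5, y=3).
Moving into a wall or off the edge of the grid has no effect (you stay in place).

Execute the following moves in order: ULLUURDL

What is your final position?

Start: (x=5, y=3)
  U (up): (x=5, y=3) -> (x=5, y=2)
  L (left): (x=5, y=2) -> (x=4, y=2)
  L (left): (x=4, y=2) -> (x=3, y=2)
  U (up): (x=3, y=2) -> (x=3, y=1)
  U (up): (x=3, y=1) -> (x=3, y=0)
  R (right): (x=3, y=0) -> (x=4, y=0)
  D (down): blocked, stay at (x=4, y=0)
  L (left): (x=4, y=0) -> (x=3, y=0)
Final: (x=3, y=0)

Answer: Final position: (x=3, y=0)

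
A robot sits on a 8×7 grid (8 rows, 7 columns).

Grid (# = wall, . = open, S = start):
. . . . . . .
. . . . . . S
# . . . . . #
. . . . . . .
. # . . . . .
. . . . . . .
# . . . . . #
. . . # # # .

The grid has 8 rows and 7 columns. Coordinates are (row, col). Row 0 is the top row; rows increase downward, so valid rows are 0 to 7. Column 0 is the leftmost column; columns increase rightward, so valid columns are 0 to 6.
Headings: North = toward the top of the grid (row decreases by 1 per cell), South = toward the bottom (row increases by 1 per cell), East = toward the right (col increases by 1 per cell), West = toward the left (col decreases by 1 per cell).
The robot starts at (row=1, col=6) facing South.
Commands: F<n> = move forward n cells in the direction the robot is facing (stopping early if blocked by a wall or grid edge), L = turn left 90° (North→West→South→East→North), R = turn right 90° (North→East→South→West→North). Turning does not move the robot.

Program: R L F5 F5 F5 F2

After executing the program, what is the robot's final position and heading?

Start: (row=1, col=6), facing South
  R: turn right, now facing West
  L: turn left, now facing South
  [×3]F5: move forward 0/5 (blocked), now at (row=1, col=6)
  F2: move forward 0/2 (blocked), now at (row=1, col=6)
Final: (row=1, col=6), facing South

Answer: Final position: (row=1, col=6), facing South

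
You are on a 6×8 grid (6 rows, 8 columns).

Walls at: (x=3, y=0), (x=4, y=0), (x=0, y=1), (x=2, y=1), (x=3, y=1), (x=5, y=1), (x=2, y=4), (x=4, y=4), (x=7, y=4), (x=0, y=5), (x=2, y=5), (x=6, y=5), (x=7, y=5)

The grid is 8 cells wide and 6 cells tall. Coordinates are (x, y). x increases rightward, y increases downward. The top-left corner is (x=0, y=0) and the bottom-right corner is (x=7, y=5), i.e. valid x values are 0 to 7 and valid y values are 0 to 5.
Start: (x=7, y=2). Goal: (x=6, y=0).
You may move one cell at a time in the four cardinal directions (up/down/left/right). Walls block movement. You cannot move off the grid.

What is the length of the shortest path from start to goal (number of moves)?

Answer: Shortest path length: 3

Derivation:
BFS from (x=7, y=2) until reaching (x=6, y=0):
  Distance 0: (x=7, y=2)
  Distance 1: (x=7, y=1), (x=6, y=2), (x=7, y=3)
  Distance 2: (x=7, y=0), (x=6, y=1), (x=5, y=2), (x=6, y=3)
  Distance 3: (x=6, y=0), (x=4, y=2), (x=5, y=3), (x=6, y=4)  <- goal reached here
One shortest path (3 moves): (x=7, y=2) -> (x=6, y=2) -> (x=6, y=1) -> (x=6, y=0)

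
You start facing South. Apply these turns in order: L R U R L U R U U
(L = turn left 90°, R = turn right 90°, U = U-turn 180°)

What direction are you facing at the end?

Start: South
  L (left (90° counter-clockwise)) -> East
  R (right (90° clockwise)) -> South
  U (U-turn (180°)) -> North
  R (right (90° clockwise)) -> East
  L (left (90° counter-clockwise)) -> North
  U (U-turn (180°)) -> South
  R (right (90° clockwise)) -> West
  U (U-turn (180°)) -> East
  U (U-turn (180°)) -> West
Final: West

Answer: Final heading: West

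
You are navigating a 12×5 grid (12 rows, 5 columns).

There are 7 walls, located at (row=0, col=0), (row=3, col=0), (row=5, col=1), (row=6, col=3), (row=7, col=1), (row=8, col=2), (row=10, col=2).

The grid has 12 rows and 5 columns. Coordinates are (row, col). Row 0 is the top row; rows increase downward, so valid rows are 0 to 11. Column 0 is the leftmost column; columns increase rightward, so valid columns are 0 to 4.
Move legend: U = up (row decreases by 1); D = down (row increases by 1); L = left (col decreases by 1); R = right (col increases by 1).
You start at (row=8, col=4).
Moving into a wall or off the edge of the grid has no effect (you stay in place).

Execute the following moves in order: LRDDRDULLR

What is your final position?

Answer: Final position: (row=10, col=4)

Derivation:
Start: (row=8, col=4)
  L (left): (row=8, col=4) -> (row=8, col=3)
  R (right): (row=8, col=3) -> (row=8, col=4)
  D (down): (row=8, col=4) -> (row=9, col=4)
  D (down): (row=9, col=4) -> (row=10, col=4)
  R (right): blocked, stay at (row=10, col=4)
  D (down): (row=10, col=4) -> (row=11, col=4)
  U (up): (row=11, col=4) -> (row=10, col=4)
  L (left): (row=10, col=4) -> (row=10, col=3)
  L (left): blocked, stay at (row=10, col=3)
  R (right): (row=10, col=3) -> (row=10, col=4)
Final: (row=10, col=4)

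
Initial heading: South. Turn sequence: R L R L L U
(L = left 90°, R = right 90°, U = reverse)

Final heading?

Answer: Final heading: West

Derivation:
Start: South
  R (right (90° clockwise)) -> West
  L (left (90° counter-clockwise)) -> South
  R (right (90° clockwise)) -> West
  L (left (90° counter-clockwise)) -> South
  L (left (90° counter-clockwise)) -> East
  U (U-turn (180°)) -> West
Final: West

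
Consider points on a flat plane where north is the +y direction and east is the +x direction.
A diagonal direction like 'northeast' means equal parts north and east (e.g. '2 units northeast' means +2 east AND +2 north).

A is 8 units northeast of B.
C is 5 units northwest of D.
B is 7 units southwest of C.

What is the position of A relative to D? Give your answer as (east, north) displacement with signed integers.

Answer: A is at (east=-4, north=6) relative to D.

Derivation:
Place D at the origin (east=0, north=0).
  C is 5 units northwest of D: delta (east=-5, north=+5); C at (east=-5, north=5).
  B is 7 units southwest of C: delta (east=-7, north=-7); B at (east=-12, north=-2).
  A is 8 units northeast of B: delta (east=+8, north=+8); A at (east=-4, north=6).
Therefore A relative to D: (east=-4, north=6).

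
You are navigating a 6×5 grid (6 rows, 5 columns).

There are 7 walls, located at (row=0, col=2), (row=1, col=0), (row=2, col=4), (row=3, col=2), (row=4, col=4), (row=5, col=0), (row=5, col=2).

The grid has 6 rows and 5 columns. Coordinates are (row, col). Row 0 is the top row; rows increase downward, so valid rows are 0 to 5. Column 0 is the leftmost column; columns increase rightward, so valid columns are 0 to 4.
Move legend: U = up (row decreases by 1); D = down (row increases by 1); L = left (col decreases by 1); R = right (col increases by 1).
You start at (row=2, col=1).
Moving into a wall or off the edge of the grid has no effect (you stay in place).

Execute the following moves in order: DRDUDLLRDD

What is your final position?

Start: (row=2, col=1)
  D (down): (row=2, col=1) -> (row=3, col=1)
  R (right): blocked, stay at (row=3, col=1)
  D (down): (row=3, col=1) -> (row=4, col=1)
  U (up): (row=4, col=1) -> (row=3, col=1)
  D (down): (row=3, col=1) -> (row=4, col=1)
  L (left): (row=4, col=1) -> (row=4, col=0)
  L (left): blocked, stay at (row=4, col=0)
  R (right): (row=4, col=0) -> (row=4, col=1)
  D (down): (row=4, col=1) -> (row=5, col=1)
  D (down): blocked, stay at (row=5, col=1)
Final: (row=5, col=1)

Answer: Final position: (row=5, col=1)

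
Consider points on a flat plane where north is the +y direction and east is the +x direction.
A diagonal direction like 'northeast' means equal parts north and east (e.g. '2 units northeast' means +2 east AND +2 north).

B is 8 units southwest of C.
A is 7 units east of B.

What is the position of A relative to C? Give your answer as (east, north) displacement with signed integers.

Answer: A is at (east=-1, north=-8) relative to C.

Derivation:
Place C at the origin (east=0, north=0).
  B is 8 units southwest of C: delta (east=-8, north=-8); B at (east=-8, north=-8).
  A is 7 units east of B: delta (east=+7, north=+0); A at (east=-1, north=-8).
Therefore A relative to C: (east=-1, north=-8).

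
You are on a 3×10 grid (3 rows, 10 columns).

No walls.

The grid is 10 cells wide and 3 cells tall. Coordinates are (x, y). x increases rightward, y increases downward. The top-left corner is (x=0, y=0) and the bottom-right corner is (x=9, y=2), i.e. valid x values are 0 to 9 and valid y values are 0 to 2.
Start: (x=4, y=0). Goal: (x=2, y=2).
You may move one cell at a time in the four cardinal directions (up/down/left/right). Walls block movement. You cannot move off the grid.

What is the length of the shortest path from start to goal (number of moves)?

Answer: Shortest path length: 4

Derivation:
BFS from (x=4, y=0) until reaching (x=2, y=2):
  Distance 0: (x=4, y=0)
  Distance 1: (x=3, y=0), (x=5, y=0), (x=4, y=1)
  Distance 2: (x=2, y=0), (x=6, y=0), (x=3, y=1), (x=5, y=1), (x=4, y=2)
  Distance 3: (x=1, y=0), (x=7, y=0), (x=2, y=1), (x=6, y=1), (x=3, y=2), (x=5, y=2)
  Distance 4: (x=0, y=0), (x=8, y=0), (x=1, y=1), (x=7, y=1), (x=2, y=2), (x=6, y=2)  <- goal reached here
One shortest path (4 moves): (x=4, y=0) -> (x=3, y=0) -> (x=2, y=0) -> (x=2, y=1) -> (x=2, y=2)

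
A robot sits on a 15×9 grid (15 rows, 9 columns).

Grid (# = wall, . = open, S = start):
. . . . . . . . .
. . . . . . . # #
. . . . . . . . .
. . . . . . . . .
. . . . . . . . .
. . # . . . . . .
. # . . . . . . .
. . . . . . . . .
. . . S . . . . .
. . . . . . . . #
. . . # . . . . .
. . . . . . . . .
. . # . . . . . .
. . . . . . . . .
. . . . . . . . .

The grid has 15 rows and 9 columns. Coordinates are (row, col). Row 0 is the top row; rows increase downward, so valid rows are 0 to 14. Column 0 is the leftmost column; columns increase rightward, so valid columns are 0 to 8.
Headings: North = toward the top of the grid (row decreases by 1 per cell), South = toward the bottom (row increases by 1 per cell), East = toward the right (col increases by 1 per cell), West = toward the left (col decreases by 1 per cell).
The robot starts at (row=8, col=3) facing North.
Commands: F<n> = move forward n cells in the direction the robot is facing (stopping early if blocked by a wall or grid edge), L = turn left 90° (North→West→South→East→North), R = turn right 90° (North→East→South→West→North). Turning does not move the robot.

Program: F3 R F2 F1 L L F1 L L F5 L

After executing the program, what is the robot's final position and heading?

Answer: Final position: (row=5, col=8), facing North

Derivation:
Start: (row=8, col=3), facing North
  F3: move forward 3, now at (row=5, col=3)
  R: turn right, now facing East
  F2: move forward 2, now at (row=5, col=5)
  F1: move forward 1, now at (row=5, col=6)
  L: turn left, now facing North
  L: turn left, now facing West
  F1: move forward 1, now at (row=5, col=5)
  L: turn left, now facing South
  L: turn left, now facing East
  F5: move forward 3/5 (blocked), now at (row=5, col=8)
  L: turn left, now facing North
Final: (row=5, col=8), facing North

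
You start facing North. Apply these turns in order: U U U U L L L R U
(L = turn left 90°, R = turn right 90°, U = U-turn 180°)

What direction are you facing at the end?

Answer: Final heading: North

Derivation:
Start: North
  U (U-turn (180°)) -> South
  U (U-turn (180°)) -> North
  U (U-turn (180°)) -> South
  U (U-turn (180°)) -> North
  L (left (90° counter-clockwise)) -> West
  L (left (90° counter-clockwise)) -> South
  L (left (90° counter-clockwise)) -> East
  R (right (90° clockwise)) -> South
  U (U-turn (180°)) -> North
Final: North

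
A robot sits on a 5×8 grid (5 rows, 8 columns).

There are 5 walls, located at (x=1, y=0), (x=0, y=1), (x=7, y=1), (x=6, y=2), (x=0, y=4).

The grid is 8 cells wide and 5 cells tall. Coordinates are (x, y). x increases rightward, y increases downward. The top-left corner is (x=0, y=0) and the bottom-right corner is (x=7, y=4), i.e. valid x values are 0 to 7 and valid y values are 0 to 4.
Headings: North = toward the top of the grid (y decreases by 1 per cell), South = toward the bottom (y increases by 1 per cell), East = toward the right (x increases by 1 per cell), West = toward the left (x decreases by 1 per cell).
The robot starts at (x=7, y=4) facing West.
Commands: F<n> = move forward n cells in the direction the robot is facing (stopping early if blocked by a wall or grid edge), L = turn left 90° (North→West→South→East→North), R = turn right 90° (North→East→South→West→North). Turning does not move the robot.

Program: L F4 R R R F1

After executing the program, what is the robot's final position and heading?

Answer: Final position: (x=7, y=4), facing East

Derivation:
Start: (x=7, y=4), facing West
  L: turn left, now facing South
  F4: move forward 0/4 (blocked), now at (x=7, y=4)
  R: turn right, now facing West
  R: turn right, now facing North
  R: turn right, now facing East
  F1: move forward 0/1 (blocked), now at (x=7, y=4)
Final: (x=7, y=4), facing East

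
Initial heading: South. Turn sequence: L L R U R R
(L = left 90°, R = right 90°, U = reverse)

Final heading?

Start: South
  L (left (90° counter-clockwise)) -> East
  L (left (90° counter-clockwise)) -> North
  R (right (90° clockwise)) -> East
  U (U-turn (180°)) -> West
  R (right (90° clockwise)) -> North
  R (right (90° clockwise)) -> East
Final: East

Answer: Final heading: East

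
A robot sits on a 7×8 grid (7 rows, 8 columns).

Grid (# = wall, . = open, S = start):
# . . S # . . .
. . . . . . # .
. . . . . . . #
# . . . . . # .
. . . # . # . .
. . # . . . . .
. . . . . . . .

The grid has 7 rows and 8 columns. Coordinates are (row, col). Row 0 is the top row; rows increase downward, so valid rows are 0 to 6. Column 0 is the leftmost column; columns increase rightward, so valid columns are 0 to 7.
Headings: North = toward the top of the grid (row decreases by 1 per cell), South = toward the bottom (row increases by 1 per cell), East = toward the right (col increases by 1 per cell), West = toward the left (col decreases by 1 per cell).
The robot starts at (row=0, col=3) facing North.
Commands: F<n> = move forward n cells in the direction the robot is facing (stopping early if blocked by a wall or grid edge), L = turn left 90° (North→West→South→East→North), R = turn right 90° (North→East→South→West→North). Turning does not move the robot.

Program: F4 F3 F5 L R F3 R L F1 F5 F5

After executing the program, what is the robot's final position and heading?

Start: (row=0, col=3), facing North
  F4: move forward 0/4 (blocked), now at (row=0, col=3)
  F3: move forward 0/3 (blocked), now at (row=0, col=3)
  F5: move forward 0/5 (blocked), now at (row=0, col=3)
  L: turn left, now facing West
  R: turn right, now facing North
  F3: move forward 0/3 (blocked), now at (row=0, col=3)
  R: turn right, now facing East
  L: turn left, now facing North
  F1: move forward 0/1 (blocked), now at (row=0, col=3)
  F5: move forward 0/5 (blocked), now at (row=0, col=3)
  F5: move forward 0/5 (blocked), now at (row=0, col=3)
Final: (row=0, col=3), facing North

Answer: Final position: (row=0, col=3), facing North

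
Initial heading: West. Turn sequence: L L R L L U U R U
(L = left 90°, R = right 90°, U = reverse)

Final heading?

Start: West
  L (left (90° counter-clockwise)) -> South
  L (left (90° counter-clockwise)) -> East
  R (right (90° clockwise)) -> South
  L (left (90° counter-clockwise)) -> East
  L (left (90° counter-clockwise)) -> North
  U (U-turn (180°)) -> South
  U (U-turn (180°)) -> North
  R (right (90° clockwise)) -> East
  U (U-turn (180°)) -> West
Final: West

Answer: Final heading: West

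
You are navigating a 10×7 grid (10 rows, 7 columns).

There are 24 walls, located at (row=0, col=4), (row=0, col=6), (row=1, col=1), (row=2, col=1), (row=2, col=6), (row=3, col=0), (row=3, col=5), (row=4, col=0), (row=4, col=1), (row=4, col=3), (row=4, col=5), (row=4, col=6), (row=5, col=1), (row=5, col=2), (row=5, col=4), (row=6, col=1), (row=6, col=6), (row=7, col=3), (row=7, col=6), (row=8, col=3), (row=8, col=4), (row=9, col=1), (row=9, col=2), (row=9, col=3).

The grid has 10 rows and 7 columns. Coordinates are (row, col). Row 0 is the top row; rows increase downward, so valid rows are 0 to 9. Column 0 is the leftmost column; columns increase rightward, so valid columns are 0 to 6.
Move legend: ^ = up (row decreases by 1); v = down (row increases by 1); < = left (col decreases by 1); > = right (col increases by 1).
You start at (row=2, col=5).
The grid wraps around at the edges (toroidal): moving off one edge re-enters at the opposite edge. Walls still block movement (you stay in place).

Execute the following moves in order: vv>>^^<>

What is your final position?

Start: (row=2, col=5)
  v (down): blocked, stay at (row=2, col=5)
  v (down): blocked, stay at (row=2, col=5)
  > (right): blocked, stay at (row=2, col=5)
  > (right): blocked, stay at (row=2, col=5)
  ^ (up): (row=2, col=5) -> (row=1, col=5)
  ^ (up): (row=1, col=5) -> (row=0, col=5)
  < (left): blocked, stay at (row=0, col=5)
  > (right): blocked, stay at (row=0, col=5)
Final: (row=0, col=5)

Answer: Final position: (row=0, col=5)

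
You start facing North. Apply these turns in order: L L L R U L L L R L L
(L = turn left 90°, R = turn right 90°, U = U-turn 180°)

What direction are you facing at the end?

Start: North
  L (left (90° counter-clockwise)) -> West
  L (left (90° counter-clockwise)) -> South
  L (left (90° counter-clockwise)) -> East
  R (right (90° clockwise)) -> South
  U (U-turn (180°)) -> North
  L (left (90° counter-clockwise)) -> West
  L (left (90° counter-clockwise)) -> South
  L (left (90° counter-clockwise)) -> East
  R (right (90° clockwise)) -> South
  L (left (90° counter-clockwise)) -> East
  L (left (90° counter-clockwise)) -> North
Final: North

Answer: Final heading: North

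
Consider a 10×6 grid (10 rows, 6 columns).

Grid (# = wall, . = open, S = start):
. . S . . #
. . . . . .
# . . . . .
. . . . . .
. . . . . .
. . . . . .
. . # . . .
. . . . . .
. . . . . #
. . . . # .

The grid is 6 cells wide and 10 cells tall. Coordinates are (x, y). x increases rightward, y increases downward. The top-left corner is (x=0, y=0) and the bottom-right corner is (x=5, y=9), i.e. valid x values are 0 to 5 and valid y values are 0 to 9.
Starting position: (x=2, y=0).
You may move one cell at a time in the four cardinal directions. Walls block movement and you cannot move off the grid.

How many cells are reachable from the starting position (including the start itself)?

Answer: Reachable cells: 54

Derivation:
BFS flood-fill from (x=2, y=0):
  Distance 0: (x=2, y=0)
  Distance 1: (x=1, y=0), (x=3, y=0), (x=2, y=1)
  Distance 2: (x=0, y=0), (x=4, y=0), (x=1, y=1), (x=3, y=1), (x=2, y=2)
  Distance 3: (x=0, y=1), (x=4, y=1), (x=1, y=2), (x=3, y=2), (x=2, y=3)
  Distance 4: (x=5, y=1), (x=4, y=2), (x=1, y=3), (x=3, y=3), (x=2, y=4)
  Distance 5: (x=5, y=2), (x=0, y=3), (x=4, y=3), (x=1, y=4), (x=3, y=4), (x=2, y=5)
  Distance 6: (x=5, y=3), (x=0, y=4), (x=4, y=4), (x=1, y=5), (x=3, y=5)
  Distance 7: (x=5, y=4), (x=0, y=5), (x=4, y=5), (x=1, y=6), (x=3, y=6)
  Distance 8: (x=5, y=5), (x=0, y=6), (x=4, y=6), (x=1, y=7), (x=3, y=7)
  Distance 9: (x=5, y=6), (x=0, y=7), (x=2, y=7), (x=4, y=7), (x=1, y=8), (x=3, y=8)
  Distance 10: (x=5, y=7), (x=0, y=8), (x=2, y=8), (x=4, y=8), (x=1, y=9), (x=3, y=9)
  Distance 11: (x=0, y=9), (x=2, y=9)
Total reachable: 54 (grid has 55 open cells total)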